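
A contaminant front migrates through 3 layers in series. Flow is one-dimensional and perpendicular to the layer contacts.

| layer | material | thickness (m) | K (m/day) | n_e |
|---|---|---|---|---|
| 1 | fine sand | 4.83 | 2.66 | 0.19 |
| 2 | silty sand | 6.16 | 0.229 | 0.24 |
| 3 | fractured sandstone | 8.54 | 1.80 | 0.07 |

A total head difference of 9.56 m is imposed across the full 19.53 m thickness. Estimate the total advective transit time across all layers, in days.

10.5

With flow normal to the layers, continuity requires the same specific discharge q through every layer.
Σ(b_i/K_i) = 4.83/2.66 + 6.16/0.229 + 8.54/1.80 = 33.46 d.
q = Δh / Σ(b_i/K_i) = 9.56 / 33.46 = 0.2857 m/day.
In each layer the seepage velocity is v_i = q/n_i, so the layer transit time is t_i = b_i·n_i / q:
  layer 1 (fine sand): t_1 = 4.83 × 0.19 / 0.2857 = 3.212 d
  layer 2 (silty sand): t_2 = 6.16 × 0.24 / 0.2857 = 5.174 d
  layer 3 (fractured sandstone): t_3 = 8.54 × 0.07 / 0.2857 = 2.092 d
Total t = Σ t_i = 10.48 days.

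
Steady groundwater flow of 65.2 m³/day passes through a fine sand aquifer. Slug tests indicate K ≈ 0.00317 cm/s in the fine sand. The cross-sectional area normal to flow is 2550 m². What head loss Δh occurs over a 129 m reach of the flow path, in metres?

1.20

Convert K: 0.00317 cm/s × 864 = 2.739 m/day.
From Q = K·A·i, i = Q / (K·A) = 65.2 / (2.739 × 2550) = 0.009335.
Head loss Δh = i · L = 0.009335 × 129 = 1.204 m.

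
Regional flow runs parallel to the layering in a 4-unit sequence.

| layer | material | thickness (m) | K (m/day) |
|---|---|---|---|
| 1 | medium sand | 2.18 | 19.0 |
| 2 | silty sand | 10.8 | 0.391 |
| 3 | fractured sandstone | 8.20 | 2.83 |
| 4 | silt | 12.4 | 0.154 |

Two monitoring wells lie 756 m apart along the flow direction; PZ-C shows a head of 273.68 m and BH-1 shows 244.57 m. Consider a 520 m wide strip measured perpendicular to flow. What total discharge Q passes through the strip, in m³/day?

1420

Flow is parallel to layering, so each bed carries its own Darcy discharge and the transmissivities add.
Σ(K_i·b_i) = 19.0×2.18 + 0.391×10.8 + 2.83×8.20 + 0.154×12.4 = 70.76 m²/day.
Hydraulic gradient i = (273.68 − 244.57) / 756 = 29.11 / 756 = 0.03851.
Q = Σ(K_i·b_i) · W · i = 70.76 × 520 × 0.03851 = 1417 m³/day.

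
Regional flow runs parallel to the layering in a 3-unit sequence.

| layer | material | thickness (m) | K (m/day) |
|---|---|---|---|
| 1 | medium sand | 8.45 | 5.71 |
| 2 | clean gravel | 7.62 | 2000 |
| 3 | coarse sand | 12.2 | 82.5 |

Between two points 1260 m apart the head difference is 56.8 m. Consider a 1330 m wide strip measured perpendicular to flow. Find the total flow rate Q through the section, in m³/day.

977000

Flow is parallel to layering, so each bed carries its own Darcy discharge and the transmissivities add.
Σ(K_i·b_i) = 5.71×8.45 + 2000×7.62 + 82.5×12.2 = 16295 m²/day.
Hydraulic gradient i = Δh / L = 56.8 / 1260 = 0.04508.
Q = Σ(K_i·b_i) · W · i = 16295 × 1330 × 0.04508 = 9.770e+05 m³/day.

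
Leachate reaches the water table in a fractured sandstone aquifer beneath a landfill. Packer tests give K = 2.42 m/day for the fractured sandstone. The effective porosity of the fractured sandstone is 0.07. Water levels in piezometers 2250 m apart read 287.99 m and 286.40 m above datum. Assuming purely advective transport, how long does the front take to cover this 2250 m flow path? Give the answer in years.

Hydraulic gradient i = (287.99 − 286.40) / 2250 = 1.59 / 2250 = 0.0007067.
Darcy flux q = K · i = 2.420 × 0.0007067 = 0.001710 m/day.
Seepage velocity v = q / n_e = 0.001710 / 0.07 = 0.02443 m/day.
Travel time t = L / v = 2250 / 0.02443 = 92098 days = 252.2 years.

252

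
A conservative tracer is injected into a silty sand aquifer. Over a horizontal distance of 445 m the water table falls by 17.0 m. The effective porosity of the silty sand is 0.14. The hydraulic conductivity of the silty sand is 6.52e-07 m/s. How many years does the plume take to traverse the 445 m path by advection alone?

79.3

Convert K: 6.52e-07 m/s × 86400 = 0.05633 m/day.
Hydraulic gradient i = Δh / L = 17.0 / 445 = 0.03820.
Darcy flux q = K · i = 0.05633 × 0.03820 = 0.002152 m/day.
Seepage velocity v = q / n_e = 0.002152 / 0.14 = 0.01537 m/day.
Travel time t = L / v = 445 / 0.01537 = 28949 days = 79.26 years.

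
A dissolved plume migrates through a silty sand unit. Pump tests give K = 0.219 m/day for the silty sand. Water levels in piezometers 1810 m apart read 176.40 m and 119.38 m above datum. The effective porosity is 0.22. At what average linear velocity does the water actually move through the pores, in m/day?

Hydraulic gradient i = (176.40 − 119.38) / 1810 = 57.02 / 1810 = 0.03150.
Darcy flux q = K · i = 0.2190 × 0.03150 = 0.006899 m/day.
Seepage velocity v = q / n_e = 0.006899 / 0.22 = 0.03136 m/day.

0.0314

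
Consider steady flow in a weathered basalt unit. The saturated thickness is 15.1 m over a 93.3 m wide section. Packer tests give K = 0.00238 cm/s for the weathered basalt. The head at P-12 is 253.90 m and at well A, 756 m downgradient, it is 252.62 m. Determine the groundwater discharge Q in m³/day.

Convert K: 0.00238 cm/s × 864 = 2.056 m/day.
Cross-sectional area A = 93.3 × 15.1 = 1409 m².
Hydraulic gradient i = (253.90 − 252.62) / 756 = 1.28 / 756 = 0.001693.
Darcy's law: Q = K · A · i = 2.056 × 1409 × 0.001693 = 4.905 m³/day.

4.90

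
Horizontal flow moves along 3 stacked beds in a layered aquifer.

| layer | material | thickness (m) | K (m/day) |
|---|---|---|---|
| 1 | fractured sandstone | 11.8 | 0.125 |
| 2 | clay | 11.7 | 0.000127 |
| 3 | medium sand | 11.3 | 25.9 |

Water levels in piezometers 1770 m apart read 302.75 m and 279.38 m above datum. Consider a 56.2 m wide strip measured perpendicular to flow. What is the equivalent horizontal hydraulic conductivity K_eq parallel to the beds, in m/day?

Flow is parallel to layering, so each bed carries its own Darcy discharge and the transmissivities add.
Σ(K_i·b_i) = 0.125×11.8 + 0.000127×11.7 + 25.9×11.3 = 294.1 m²/day.
Total thickness b = 34.80 m, so K_eq = Σ(K_i·b_i)/b = 8.452 m/day.

8.45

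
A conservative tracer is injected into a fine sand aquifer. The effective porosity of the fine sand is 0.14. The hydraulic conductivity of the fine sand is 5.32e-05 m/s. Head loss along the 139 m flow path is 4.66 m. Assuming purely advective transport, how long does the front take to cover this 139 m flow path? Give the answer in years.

0.346

Convert K: 5.32e-05 m/s × 86400 = 4.596 m/day.
Hydraulic gradient i = Δh / L = 4.66 / 139 = 0.03353.
Darcy flux q = K · i = 4.596 × 0.03353 = 0.1541 m/day.
Seepage velocity v = q / n_e = 0.1541 / 0.14 = 1.101 m/day.
Travel time t = L / v = 139 / 1.101 = 126.3 days = 0.3457 years.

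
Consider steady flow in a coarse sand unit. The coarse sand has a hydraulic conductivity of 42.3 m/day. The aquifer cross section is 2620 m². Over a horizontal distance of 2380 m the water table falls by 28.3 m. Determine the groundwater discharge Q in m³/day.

Hydraulic gradient i = Δh / L = 28.3 / 2380 = 0.01189.
Darcy's law: Q = K · A · i = 42.30 × 2620 × 0.01189 = 1318 m³/day.

1320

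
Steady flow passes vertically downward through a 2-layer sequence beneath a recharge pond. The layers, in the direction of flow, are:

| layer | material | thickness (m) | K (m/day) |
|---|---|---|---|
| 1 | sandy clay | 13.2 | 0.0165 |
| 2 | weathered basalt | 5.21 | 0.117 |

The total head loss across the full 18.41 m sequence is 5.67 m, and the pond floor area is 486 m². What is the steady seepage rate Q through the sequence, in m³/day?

3.26

Flow is perpendicular to layering, so the layers act in series and the equivalent K is the thickness-weighted harmonic mean.
Total thickness L = 13.2 + 5.21 = 18.41 m.
Σ(b_i/K_i) = 13.2/0.0165 + 5.21/0.117 = 844.5 d.
K_eq = L / Σ(b_i/K_i) = 18.41 / 844.5 = 0.02180 m/day.
Q = K_eq · A · (Δh/L) = 0.02180 × 486 × (5.67/18.41) = 3.263 m³/day.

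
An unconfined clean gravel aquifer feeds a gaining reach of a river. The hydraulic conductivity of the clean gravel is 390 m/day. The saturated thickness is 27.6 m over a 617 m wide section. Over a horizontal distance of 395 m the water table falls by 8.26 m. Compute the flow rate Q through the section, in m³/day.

139000

Cross-sectional area A = 617 × 27.6 = 17029 m².
Hydraulic gradient i = Δh / L = 8.26 / 395 = 0.02091.
Darcy's law: Q = K · A · i = 390.0 × 17029 × 0.02091 = 1.389e+05 m³/day.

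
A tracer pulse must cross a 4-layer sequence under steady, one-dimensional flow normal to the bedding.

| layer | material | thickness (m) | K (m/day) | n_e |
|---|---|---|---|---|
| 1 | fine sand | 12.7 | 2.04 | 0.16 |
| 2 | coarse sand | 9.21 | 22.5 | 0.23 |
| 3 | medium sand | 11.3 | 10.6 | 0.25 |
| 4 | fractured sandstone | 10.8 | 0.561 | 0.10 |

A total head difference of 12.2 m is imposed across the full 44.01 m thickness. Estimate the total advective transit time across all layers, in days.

With flow normal to the layers, continuity requires the same specific discharge q through every layer.
Σ(b_i/K_i) = 12.7/2.04 + 9.21/22.5 + 11.3/10.6 + 10.8/0.561 = 26.95 d.
q = Δh / Σ(b_i/K_i) = 12.2 / 26.95 = 0.4527 m/day.
In each layer the seepage velocity is v_i = q/n_i, so the layer transit time is t_i = b_i·n_i / q:
  layer 1 (fine sand): t_1 = 12.7 × 0.16 / 0.4527 = 4.489 d
  layer 2 (coarse sand): t_2 = 9.21 × 0.23 / 0.4527 = 4.680 d
  layer 3 (medium sand): t_3 = 11.3 × 0.25 / 0.4527 = 6.241 d
  layer 4 (fractured sandstone): t_4 = 10.8 × 0.10 / 0.4527 = 2.386 d
Total t = Σ t_i = 17.80 days.

17.8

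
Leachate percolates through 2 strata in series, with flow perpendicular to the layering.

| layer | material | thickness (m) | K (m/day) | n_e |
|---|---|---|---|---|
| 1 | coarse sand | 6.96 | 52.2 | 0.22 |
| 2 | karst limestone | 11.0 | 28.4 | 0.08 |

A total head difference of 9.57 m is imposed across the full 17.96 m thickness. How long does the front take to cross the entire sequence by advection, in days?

With flow normal to the layers, continuity requires the same specific discharge q through every layer.
Σ(b_i/K_i) = 6.96/52.2 + 11.0/28.4 = 0.5207 d.
q = Δh / Σ(b_i/K_i) = 9.57 / 0.5207 = 18.38 m/day.
In each layer the seepage velocity is v_i = q/n_i, so the layer transit time is t_i = b_i·n_i / q:
  layer 1 (coarse sand): t_1 = 6.96 × 0.22 / 18.38 = 0.08331 d
  layer 2 (karst limestone): t_2 = 11.0 × 0.08 / 18.38 = 0.04788 d
Total t = Σ t_i = 0.1312 days.

0.131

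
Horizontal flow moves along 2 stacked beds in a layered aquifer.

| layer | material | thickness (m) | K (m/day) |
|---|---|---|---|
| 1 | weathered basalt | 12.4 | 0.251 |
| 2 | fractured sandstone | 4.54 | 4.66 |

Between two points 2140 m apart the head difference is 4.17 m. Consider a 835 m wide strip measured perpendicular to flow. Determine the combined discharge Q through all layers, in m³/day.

39.5

Flow is parallel to layering, so each bed carries its own Darcy discharge and the transmissivities add.
Σ(K_i·b_i) = 0.251×12.4 + 4.66×4.54 = 24.27 m²/day.
Hydraulic gradient i = Δh / L = 4.17 / 2140 = 0.001949.
Q = Σ(K_i·b_i) · W · i = 24.27 × 835 × 0.001949 = 39.49 m³/day.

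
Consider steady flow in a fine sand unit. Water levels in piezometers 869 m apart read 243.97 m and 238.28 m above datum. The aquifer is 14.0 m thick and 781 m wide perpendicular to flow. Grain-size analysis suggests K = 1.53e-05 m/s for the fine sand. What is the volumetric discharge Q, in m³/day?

94.6

Convert K: 1.53e-05 m/s × 86400 = 1.322 m/day.
Cross-sectional area A = 781 × 14.0 = 10934 m².
Hydraulic gradient i = (243.97 − 238.28) / 869 = 5.69 / 869 = 0.006548.
Darcy's law: Q = K · A · i = 1.322 × 10934 × 0.006548 = 94.64 m³/day.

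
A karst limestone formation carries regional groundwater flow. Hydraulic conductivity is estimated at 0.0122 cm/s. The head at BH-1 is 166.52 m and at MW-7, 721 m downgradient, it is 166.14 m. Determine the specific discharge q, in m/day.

0.00556

Convert K: 0.0122 cm/s × 864 = 10.54 m/day.
Hydraulic gradient i = (166.52 − 166.14) / 721 = 0.38 / 721 = 0.0005270.
Specific discharge q = K · i = 10.54 × 0.0005270 = 0.005555 m/day.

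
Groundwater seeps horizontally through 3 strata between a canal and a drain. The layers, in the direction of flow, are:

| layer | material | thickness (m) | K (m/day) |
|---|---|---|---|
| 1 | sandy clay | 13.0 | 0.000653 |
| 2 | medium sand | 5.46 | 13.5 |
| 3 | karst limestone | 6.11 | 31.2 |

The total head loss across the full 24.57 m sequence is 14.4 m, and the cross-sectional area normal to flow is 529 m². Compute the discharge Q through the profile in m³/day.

Flow is perpendicular to layering, so the layers act in series and the equivalent K is the thickness-weighted harmonic mean.
Total thickness L = 13.0 + 5.46 + 6.11 = 24.57 m.
Σ(b_i/K_i) = 13.0/0.000653 + 5.46/13.5 + 6.11/31.2 = 19909 d.
K_eq = L / Σ(b_i/K_i) = 24.57 / 19909 = 0.001234 m/day.
Q = K_eq · A · (Δh/L) = 0.001234 × 529 × (14.4/24.57) = 0.3826 m³/day.

0.383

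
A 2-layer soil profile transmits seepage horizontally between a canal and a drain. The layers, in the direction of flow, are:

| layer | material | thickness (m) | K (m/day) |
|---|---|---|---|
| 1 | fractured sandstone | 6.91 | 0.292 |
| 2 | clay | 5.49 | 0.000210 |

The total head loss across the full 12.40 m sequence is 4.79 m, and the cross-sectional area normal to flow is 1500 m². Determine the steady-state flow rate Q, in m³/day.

Flow is perpendicular to layering, so the layers act in series and the equivalent K is the thickness-weighted harmonic mean.
Total thickness L = 6.91 + 5.49 = 12.40 m.
Σ(b_i/K_i) = 6.91/0.292 + 5.49/0.000210 = 26167 d.
K_eq = L / Σ(b_i/K_i) = 12.40 / 26167 = 0.0004739 m/day.
Q = K_eq · A · (Δh/L) = 0.0004739 × 1500 × (4.79/12.40) = 0.2746 m³/day.

0.275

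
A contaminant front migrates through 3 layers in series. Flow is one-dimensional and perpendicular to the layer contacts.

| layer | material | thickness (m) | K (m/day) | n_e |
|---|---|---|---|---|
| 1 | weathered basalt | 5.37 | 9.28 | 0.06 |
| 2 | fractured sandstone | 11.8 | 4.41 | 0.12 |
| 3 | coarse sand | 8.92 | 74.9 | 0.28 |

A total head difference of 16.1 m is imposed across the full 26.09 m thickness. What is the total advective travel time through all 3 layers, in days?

With flow normal to the layers, continuity requires the same specific discharge q through every layer.
Σ(b_i/K_i) = 5.37/9.28 + 11.8/4.41 + 8.92/74.9 = 3.373 d.
q = Δh / Σ(b_i/K_i) = 16.1 / 3.373 = 4.773 m/day.
In each layer the seepage velocity is v_i = q/n_i, so the layer transit time is t_i = b_i·n_i / q:
  layer 1 (weathered basalt): t_1 = 5.37 × 0.06 / 4.773 = 0.06751 d
  layer 2 (fractured sandstone): t_2 = 11.8 × 0.12 / 4.773 = 0.2967 d
  layer 3 (coarse sand): t_3 = 8.92 × 0.28 / 4.773 = 0.5233 d
Total t = Σ t_i = 0.8875 days.

0.888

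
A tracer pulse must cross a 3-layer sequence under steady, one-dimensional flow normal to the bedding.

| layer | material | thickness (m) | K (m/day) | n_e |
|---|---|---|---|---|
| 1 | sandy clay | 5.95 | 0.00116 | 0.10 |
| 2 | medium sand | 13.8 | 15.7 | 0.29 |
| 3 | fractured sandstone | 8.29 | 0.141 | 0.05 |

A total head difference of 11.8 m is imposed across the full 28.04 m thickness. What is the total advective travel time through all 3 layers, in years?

6.03

With flow normal to the layers, continuity requires the same specific discharge q through every layer.
Σ(b_i/K_i) = 5.95/0.00116 + 13.8/15.7 + 8.29/0.141 = 5189 d.
q = Δh / Σ(b_i/K_i) = 11.8 / 5189 = 0.002274 m/day.
In each layer the seepage velocity is v_i = q/n_i, so the layer transit time is t_i = b_i·n_i / q:
  layer 1 (sandy clay): t_1 = 5.95 × 0.10 / 0.002274 = 261.6 d
  layer 2 (medium sand): t_2 = 13.8 × 0.29 / 0.002274 = 1760 d
  layer 3 (fractured sandstone): t_3 = 8.29 × 0.05 / 0.002274 = 182.3 d
Total t = Σ t_i = 2204 days = 6.034 years.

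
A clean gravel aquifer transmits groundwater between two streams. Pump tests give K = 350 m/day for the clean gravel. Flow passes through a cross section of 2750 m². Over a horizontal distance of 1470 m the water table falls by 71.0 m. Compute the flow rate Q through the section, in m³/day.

Hydraulic gradient i = Δh / L = 71.0 / 1470 = 0.04830.
Darcy's law: Q = K · A · i = 350.0 × 2750 × 0.04830 = 46488 m³/day.

46500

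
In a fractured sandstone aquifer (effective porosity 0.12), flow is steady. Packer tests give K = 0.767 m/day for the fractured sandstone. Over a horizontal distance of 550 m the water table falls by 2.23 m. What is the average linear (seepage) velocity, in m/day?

Hydraulic gradient i = Δh / L = 2.23 / 550 = 0.004055.
Darcy flux q = K · i = 0.7670 × 0.004055 = 0.003110 m/day.
Seepage velocity v = q / n_e = 0.003110 / 0.12 = 0.02592 m/day.

0.0259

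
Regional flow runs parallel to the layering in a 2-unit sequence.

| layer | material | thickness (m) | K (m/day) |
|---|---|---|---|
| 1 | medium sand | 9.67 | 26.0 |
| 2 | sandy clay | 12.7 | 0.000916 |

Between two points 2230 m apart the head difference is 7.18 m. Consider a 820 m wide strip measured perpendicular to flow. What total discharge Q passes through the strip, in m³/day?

664

Flow is parallel to layering, so each bed carries its own Darcy discharge and the transmissivities add.
Σ(K_i·b_i) = 26.0×9.67 + 0.000916×12.7 = 251.4 m²/day.
Hydraulic gradient i = Δh / L = 7.18 / 2230 = 0.003220.
Q = Σ(K_i·b_i) · W · i = 251.4 × 820 × 0.003220 = 663.8 m³/day.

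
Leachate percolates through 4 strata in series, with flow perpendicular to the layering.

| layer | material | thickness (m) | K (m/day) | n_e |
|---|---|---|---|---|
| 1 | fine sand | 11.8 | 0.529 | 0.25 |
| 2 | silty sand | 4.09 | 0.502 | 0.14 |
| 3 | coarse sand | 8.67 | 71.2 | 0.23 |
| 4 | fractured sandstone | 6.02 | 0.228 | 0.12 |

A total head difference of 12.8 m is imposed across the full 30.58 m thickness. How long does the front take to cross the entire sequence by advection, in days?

With flow normal to the layers, continuity requires the same specific discharge q through every layer.
Σ(b_i/K_i) = 11.8/0.529 + 4.09/0.502 + 8.67/71.2 + 6.02/0.228 = 56.98 d.
q = Δh / Σ(b_i/K_i) = 12.8 / 56.98 = 0.2246 m/day.
In each layer the seepage velocity is v_i = q/n_i, so the layer transit time is t_i = b_i·n_i / q:
  layer 1 (fine sand): t_1 = 11.8 × 0.25 / 0.2246 = 13.13 d
  layer 2 (silty sand): t_2 = 4.09 × 0.14 / 0.2246 = 2.549 d
  layer 3 (coarse sand): t_3 = 8.67 × 0.23 / 0.2246 = 8.877 d
  layer 4 (fractured sandstone): t_4 = 6.02 × 0.12 / 0.2246 = 3.216 d
Total t = Σ t_i = 27.77 days.

27.8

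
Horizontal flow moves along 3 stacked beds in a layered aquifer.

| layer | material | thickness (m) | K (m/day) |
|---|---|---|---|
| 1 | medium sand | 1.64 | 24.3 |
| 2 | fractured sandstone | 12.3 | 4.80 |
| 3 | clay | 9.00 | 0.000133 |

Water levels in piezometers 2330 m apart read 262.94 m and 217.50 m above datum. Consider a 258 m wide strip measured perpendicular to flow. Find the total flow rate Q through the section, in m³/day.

498

Flow is parallel to layering, so each bed carries its own Darcy discharge and the transmissivities add.
Σ(K_i·b_i) = 24.3×1.64 + 4.80×12.3 + 0.000133×9.00 = 98.89 m²/day.
Hydraulic gradient i = (262.94 − 217.50) / 2330 = 45.44 / 2330 = 0.01950.
Q = Σ(K_i·b_i) · W · i = 98.89 × 258 × 0.01950 = 497.6 m³/day.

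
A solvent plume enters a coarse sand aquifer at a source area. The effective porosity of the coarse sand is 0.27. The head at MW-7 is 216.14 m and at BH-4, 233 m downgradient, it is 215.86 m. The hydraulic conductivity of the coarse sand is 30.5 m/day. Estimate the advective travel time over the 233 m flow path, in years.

Hydraulic gradient i = (216.14 − 215.86) / 233 = 0.28 / 233 = 0.001202.
Darcy flux q = K · i = 30.50 × 0.001202 = 0.03665 m/day.
Seepage velocity v = q / n_e = 0.03665 / 0.27 = 0.1357 m/day.
Travel time t = L / v = 233 / 0.1357 = 1716 days = 4.699 years.

4.70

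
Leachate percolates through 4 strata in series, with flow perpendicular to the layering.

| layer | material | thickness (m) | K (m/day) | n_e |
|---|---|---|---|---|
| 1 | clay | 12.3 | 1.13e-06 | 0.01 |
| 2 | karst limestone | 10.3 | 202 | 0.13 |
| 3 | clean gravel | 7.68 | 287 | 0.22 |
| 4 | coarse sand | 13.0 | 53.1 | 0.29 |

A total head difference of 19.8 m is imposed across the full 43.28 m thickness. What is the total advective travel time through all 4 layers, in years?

With flow normal to the layers, continuity requires the same specific discharge q through every layer.
Σ(b_i/K_i) = 12.3/1.13e-06 + 10.3/202 + 7.68/287 + 13.0/53.1 = 1.088e+07 d.
q = Δh / Σ(b_i/K_i) = 19.8 / 1.088e+07 = 1.819e-06 m/day.
In each layer the seepage velocity is v_i = q/n_i, so the layer transit time is t_i = b_i·n_i / q:
  layer 1 (clay): t_1 = 12.3 × 0.01 / 1.819e-06 = 67619 d
  layer 2 (karst limestone): t_2 = 10.3 × 0.13 / 1.819e-06 = 7.361e+05 d
  layer 3 (clean gravel): t_3 = 7.68 × 0.22 / 1.819e-06 = 9.288e+05 d
  layer 4 (coarse sand): t_4 = 13.0 × 0.29 / 1.819e-06 = 2.073e+06 d
Total t = Σ t_i = 3.805e+06 days = 10418 years.

10400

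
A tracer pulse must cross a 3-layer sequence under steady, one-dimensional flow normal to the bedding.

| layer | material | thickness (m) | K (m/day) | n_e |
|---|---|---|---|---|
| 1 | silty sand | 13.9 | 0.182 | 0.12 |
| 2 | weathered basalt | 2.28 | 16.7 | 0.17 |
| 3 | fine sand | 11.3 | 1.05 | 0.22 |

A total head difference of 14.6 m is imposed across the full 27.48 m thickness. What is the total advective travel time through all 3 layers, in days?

With flow normal to the layers, continuity requires the same specific discharge q through every layer.
Σ(b_i/K_i) = 13.9/0.182 + 2.28/16.7 + 11.3/1.05 = 87.27 d.
q = Δh / Σ(b_i/K_i) = 14.6 / 87.27 = 0.1673 m/day.
In each layer the seepage velocity is v_i = q/n_i, so the layer transit time is t_i = b_i·n_i / q:
  layer 1 (silty sand): t_1 = 13.9 × 0.12 / 0.1673 = 9.971 d
  layer 2 (weathered basalt): t_2 = 2.28 × 0.17 / 0.1673 = 2.317 d
  layer 3 (fine sand): t_3 = 11.3 × 0.22 / 0.1673 = 14.86 d
Total t = Σ t_i = 27.15 days.

27.1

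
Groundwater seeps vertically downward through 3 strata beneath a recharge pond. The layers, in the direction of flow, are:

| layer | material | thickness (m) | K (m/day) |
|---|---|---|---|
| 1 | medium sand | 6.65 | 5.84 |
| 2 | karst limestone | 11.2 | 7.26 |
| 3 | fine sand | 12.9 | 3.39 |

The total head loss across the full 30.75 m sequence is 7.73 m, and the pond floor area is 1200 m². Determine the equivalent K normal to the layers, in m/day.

Flow is perpendicular to layering, so the layers act in series and the equivalent K is the thickness-weighted harmonic mean.
Total thickness L = 6.65 + 11.2 + 12.9 = 30.75 m.
Σ(b_i/K_i) = 6.65/5.84 + 11.2/7.26 + 12.9/3.39 = 6.487 d.
K_eq = L / Σ(b_i/K_i) = 30.75 / 6.487 = 4.740 m/day.

4.74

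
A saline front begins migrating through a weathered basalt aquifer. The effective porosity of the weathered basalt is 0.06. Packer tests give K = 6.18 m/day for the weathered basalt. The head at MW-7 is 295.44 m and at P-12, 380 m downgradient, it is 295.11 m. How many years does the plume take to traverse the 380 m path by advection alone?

11.6

Hydraulic gradient i = (295.44 − 295.11) / 380 = 0.33 / 380 = 0.0008684.
Darcy flux q = K · i = 6.180 × 0.0008684 = 0.005367 m/day.
Seepage velocity v = q / n_e = 0.005367 / 0.06 = 0.08945 m/day.
Travel time t = L / v = 380 / 0.08945 = 4248 days = 11.63 years.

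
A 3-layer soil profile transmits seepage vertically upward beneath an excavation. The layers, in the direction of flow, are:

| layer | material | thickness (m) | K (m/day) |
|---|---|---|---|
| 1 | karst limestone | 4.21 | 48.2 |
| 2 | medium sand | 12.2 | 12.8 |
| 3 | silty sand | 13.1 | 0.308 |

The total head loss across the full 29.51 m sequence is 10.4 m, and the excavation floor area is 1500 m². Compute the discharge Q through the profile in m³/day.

358

Flow is perpendicular to layering, so the layers act in series and the equivalent K is the thickness-weighted harmonic mean.
Total thickness L = 4.21 + 12.2 + 13.1 = 29.51 m.
Σ(b_i/K_i) = 4.21/48.2 + 12.2/12.8 + 13.1/0.308 = 43.57 d.
K_eq = L / Σ(b_i/K_i) = 29.51 / 43.57 = 0.6773 m/day.
Q = K_eq · A · (Δh/L) = 0.6773 × 1500 × (10.4/29.51) = 358.0 m³/day.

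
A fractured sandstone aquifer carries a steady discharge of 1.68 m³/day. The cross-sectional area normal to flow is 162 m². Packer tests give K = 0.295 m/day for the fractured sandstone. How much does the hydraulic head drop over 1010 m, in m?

From Q = K·A·i, i = Q / (K·A) = 1.68 / (0.2950 × 162.0) = 0.03515.
Head loss Δh = i · L = 0.03515 × 1010 = 35.51 m.

35.5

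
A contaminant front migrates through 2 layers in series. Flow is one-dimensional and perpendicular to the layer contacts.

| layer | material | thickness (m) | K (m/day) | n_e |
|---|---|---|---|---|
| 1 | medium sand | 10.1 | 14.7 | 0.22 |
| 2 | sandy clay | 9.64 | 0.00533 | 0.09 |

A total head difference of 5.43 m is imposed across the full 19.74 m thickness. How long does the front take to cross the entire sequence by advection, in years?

With flow normal to the layers, continuity requires the same specific discharge q through every layer.
Σ(b_i/K_i) = 10.1/14.7 + 9.64/0.00533 = 1809 d.
q = Δh / Σ(b_i/K_i) = 5.43 / 1809 = 0.003001 m/day.
In each layer the seepage velocity is v_i = q/n_i, so the layer transit time is t_i = b_i·n_i / q:
  layer 1 (medium sand): t_1 = 10.1 × 0.22 / 0.003001 = 740.4 d
  layer 2 (sandy clay): t_2 = 9.64 × 0.09 / 0.003001 = 289.1 d
Total t = Σ t_i = 1029 days = 2.819 years.

2.82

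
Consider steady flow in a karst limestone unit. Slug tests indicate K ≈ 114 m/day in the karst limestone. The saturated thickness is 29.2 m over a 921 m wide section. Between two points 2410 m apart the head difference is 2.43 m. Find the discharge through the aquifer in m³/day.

3090

Cross-sectional area A = 921 × 29.2 = 26893 m².
Hydraulic gradient i = Δh / L = 2.43 / 2410 = 0.001008.
Darcy's law: Q = K · A · i = 114.0 × 26893 × 0.001008 = 3091 m³/day.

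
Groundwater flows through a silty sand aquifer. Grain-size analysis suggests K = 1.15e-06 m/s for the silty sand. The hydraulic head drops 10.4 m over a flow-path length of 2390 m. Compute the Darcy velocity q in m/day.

0.000432

Convert K: 1.15e-06 m/s × 86400 = 0.09936 m/day.
Hydraulic gradient i = Δh / L = 10.4 / 2390 = 0.004351.
Specific discharge q = K · i = 0.09936 × 0.004351 = 0.0004324 m/day.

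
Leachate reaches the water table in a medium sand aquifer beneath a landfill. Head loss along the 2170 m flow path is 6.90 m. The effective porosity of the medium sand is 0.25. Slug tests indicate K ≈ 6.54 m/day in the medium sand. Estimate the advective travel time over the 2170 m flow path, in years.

71.4

Hydraulic gradient i = Δh / L = 6.90 / 2170 = 0.003180.
Darcy flux q = K · i = 6.540 × 0.003180 = 0.02080 m/day.
Seepage velocity v = q / n_e = 0.02080 / 0.25 = 0.08318 m/day.
Travel time t = L / v = 2170 / 0.08318 = 26088 days = 71.42 years.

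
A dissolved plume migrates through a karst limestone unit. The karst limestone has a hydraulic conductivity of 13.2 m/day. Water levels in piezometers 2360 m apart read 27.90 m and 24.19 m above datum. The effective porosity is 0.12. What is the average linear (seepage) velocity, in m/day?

Hydraulic gradient i = (27.90 − 24.19) / 2360 = 3.71 / 2360 = 0.001572.
Darcy flux q = K · i = 13.20 × 0.001572 = 0.02075 m/day.
Seepage velocity v = q / n_e = 0.02075 / 0.12 = 0.1729 m/day.

0.173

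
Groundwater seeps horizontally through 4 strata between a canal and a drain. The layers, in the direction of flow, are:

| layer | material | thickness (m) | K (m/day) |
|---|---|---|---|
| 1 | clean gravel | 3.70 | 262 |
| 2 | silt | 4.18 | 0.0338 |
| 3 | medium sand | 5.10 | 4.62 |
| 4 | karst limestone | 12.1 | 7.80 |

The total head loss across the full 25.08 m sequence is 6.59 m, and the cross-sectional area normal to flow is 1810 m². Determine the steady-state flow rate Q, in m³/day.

94.4

Flow is perpendicular to layering, so the layers act in series and the equivalent K is the thickness-weighted harmonic mean.
Total thickness L = 3.70 + 4.18 + 5.10 + 12.1 = 25.08 m.
Σ(b_i/K_i) = 3.70/262 + 4.18/0.0338 + 5.10/4.62 + 12.1/7.80 = 126.3 d.
K_eq = L / Σ(b_i/K_i) = 25.08 / 126.3 = 0.1985 m/day.
Q = K_eq · A · (Δh/L) = 0.1985 × 1810 × (6.59/25.08) = 94.41 m³/day.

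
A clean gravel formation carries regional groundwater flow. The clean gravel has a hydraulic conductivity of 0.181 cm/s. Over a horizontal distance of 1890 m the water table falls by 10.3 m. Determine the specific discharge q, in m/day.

Convert K: 0.181 cm/s × 864 = 156.4 m/day.
Hydraulic gradient i = Δh / L = 10.3 / 1890 = 0.005450.
Specific discharge q = K · i = 156.4 × 0.005450 = 0.8523 m/day.

0.852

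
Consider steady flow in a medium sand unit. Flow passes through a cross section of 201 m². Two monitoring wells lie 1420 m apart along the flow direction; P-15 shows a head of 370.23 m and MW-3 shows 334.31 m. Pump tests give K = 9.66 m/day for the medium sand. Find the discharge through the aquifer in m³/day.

Hydraulic gradient i = (370.23 − 334.31) / 1420 = 35.92 / 1420 = 0.02530.
Darcy's law: Q = K · A · i = 9.660 × 201.0 × 0.02530 = 49.12 m³/day.

49.1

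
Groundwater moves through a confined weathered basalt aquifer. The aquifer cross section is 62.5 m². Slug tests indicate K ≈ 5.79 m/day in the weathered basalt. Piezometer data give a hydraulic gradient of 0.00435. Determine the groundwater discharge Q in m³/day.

1.57

Hydraulic gradient i = 0.00435.
Darcy's law: Q = K · A · i = 5.790 × 62.50 × 0.004350 = 1.574 m³/day.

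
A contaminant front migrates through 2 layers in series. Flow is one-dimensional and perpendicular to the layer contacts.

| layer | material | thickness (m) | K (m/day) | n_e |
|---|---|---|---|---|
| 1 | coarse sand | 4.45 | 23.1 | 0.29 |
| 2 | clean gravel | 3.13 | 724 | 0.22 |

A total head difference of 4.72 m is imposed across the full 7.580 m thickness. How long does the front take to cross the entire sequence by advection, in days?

0.0826

With flow normal to the layers, continuity requires the same specific discharge q through every layer.
Σ(b_i/K_i) = 4.45/23.1 + 3.13/724 = 0.1970 d.
q = Δh / Σ(b_i/K_i) = 4.72 / 0.1970 = 23.96 m/day.
In each layer the seepage velocity is v_i = q/n_i, so the layer transit time is t_i = b_i·n_i / q:
  layer 1 (coarse sand): t_1 = 4.45 × 0.29 / 23.96 = 0.05385 d
  layer 2 (clean gravel): t_2 = 3.13 × 0.22 / 23.96 = 0.02874 d
Total t = Σ t_i = 0.08259 days.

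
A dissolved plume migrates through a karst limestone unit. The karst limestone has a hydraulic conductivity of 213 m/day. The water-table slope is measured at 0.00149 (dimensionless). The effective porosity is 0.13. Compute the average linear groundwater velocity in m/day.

2.44

Hydraulic gradient i = 0.00149.
Darcy flux q = K · i = 213.0 × 0.001490 = 0.3174 m/day.
Seepage velocity v = q / n_e = 0.3174 / 0.13 = 2.441 m/day.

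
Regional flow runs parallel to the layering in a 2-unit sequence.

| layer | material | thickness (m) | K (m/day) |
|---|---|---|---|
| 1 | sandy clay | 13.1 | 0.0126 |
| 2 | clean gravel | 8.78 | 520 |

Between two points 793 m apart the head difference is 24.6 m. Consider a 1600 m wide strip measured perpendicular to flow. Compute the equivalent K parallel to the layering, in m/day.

209

Flow is parallel to layering, so each bed carries its own Darcy discharge and the transmissivities add.
Σ(K_i·b_i) = 0.0126×13.1 + 520×8.78 = 4566 m²/day.
Total thickness b = 21.88 m, so K_eq = Σ(K_i·b_i)/b = 208.7 m/day.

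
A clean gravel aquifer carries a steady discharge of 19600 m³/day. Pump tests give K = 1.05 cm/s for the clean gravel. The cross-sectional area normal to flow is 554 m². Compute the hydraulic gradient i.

0.0390

Convert K: 1.05 cm/s × 864 = 907.2 m/day.
From Q = K·A·i, i = Q / (K·A) = 19600 / (907.2 × 554.0) = 0.03900.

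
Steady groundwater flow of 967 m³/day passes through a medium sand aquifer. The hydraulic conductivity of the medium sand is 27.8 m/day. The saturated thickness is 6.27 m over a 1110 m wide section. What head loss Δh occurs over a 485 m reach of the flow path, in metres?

2.42

Cross-sectional area A = 1110 × 6.27 = 6960 m².
From Q = K·A·i, i = Q / (K·A) = 967 / (27.80 × 6960) = 0.004998.
Head loss Δh = i · L = 0.004998 × 485 = 2.424 m.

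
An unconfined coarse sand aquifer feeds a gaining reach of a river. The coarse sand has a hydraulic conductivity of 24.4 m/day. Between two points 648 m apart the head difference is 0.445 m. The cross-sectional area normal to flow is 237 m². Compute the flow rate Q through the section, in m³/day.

Hydraulic gradient i = Δh / L = 0.445 / 648 = 0.0006867.
Darcy's law: Q = K · A · i = 24.40 × 237.0 × 0.0006867 = 3.971 m³/day.

3.97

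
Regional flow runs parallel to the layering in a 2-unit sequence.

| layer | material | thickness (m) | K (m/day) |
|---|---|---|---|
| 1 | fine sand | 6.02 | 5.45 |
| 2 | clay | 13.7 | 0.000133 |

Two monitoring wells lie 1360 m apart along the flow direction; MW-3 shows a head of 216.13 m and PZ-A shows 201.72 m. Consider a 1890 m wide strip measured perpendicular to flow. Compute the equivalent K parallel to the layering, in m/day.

Flow is parallel to layering, so each bed carries its own Darcy discharge and the transmissivities add.
Σ(K_i·b_i) = 5.45×6.02 + 0.000133×13.7 = 32.81 m²/day.
Total thickness b = 19.72 m, so K_eq = Σ(K_i·b_i)/b = 1.664 m/day.

1.66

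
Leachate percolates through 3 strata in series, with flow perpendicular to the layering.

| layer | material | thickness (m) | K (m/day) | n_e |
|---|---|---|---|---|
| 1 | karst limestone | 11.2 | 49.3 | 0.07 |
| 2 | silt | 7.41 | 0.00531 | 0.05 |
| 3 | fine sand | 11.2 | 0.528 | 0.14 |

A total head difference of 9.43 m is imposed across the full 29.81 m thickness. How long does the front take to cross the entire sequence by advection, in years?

With flow normal to the layers, continuity requires the same specific discharge q through every layer.
Σ(b_i/K_i) = 11.2/49.3 + 7.41/0.00531 + 11.2/0.528 = 1417 d.
q = Δh / Σ(b_i/K_i) = 9.43 / 1417 = 0.006655 m/day.
In each layer the seepage velocity is v_i = q/n_i, so the layer transit time is t_i = b_i·n_i / q:
  layer 1 (karst limestone): t_1 = 11.2 × 0.07 / 0.006655 = 117.8 d
  layer 2 (silt): t_2 = 7.41 × 0.05 / 0.006655 = 55.67 d
  layer 3 (fine sand): t_3 = 11.2 × 0.14 / 0.006655 = 235.6 d
Total t = Σ t_i = 409.1 days = 1.120 years.

1.12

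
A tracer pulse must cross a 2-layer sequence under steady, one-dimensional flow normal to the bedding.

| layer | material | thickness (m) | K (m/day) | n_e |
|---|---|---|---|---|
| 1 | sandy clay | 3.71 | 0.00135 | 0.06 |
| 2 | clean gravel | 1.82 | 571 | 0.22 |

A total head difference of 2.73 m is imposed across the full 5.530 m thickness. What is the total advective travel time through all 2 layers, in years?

With flow normal to the layers, continuity requires the same specific discharge q through every layer.
Σ(b_i/K_i) = 3.71/0.00135 + 1.82/571 = 2748 d.
q = Δh / Σ(b_i/K_i) = 2.73 / 2748 = 0.0009934 m/day.
In each layer the seepage velocity is v_i = q/n_i, so the layer transit time is t_i = b_i·n_i / q:
  layer 1 (sandy clay): t_1 = 3.71 × 0.06 / 0.0009934 = 224.1 d
  layer 2 (clean gravel): t_2 = 1.82 × 0.22 / 0.0009934 = 403.1 d
Total t = Σ t_i = 627.1 days = 1.717 years.

1.72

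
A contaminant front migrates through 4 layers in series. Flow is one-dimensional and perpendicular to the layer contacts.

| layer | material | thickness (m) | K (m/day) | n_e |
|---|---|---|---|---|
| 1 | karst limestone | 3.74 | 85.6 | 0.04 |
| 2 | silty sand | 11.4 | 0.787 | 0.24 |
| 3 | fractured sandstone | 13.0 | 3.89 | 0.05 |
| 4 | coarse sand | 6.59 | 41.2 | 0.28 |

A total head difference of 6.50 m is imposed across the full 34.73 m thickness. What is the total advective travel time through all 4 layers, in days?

14.9

With flow normal to the layers, continuity requires the same specific discharge q through every layer.
Σ(b_i/K_i) = 3.74/85.6 + 11.4/0.787 + 13.0/3.89 + 6.59/41.2 = 18.03 d.
q = Δh / Σ(b_i/K_i) = 6.50 / 18.03 = 0.3605 m/day.
In each layer the seepage velocity is v_i = q/n_i, so the layer transit time is t_i = b_i·n_i / q:
  layer 1 (karst limestone): t_1 = 3.74 × 0.04 / 0.3605 = 0.4150 d
  layer 2 (silty sand): t_2 = 11.4 × 0.24 / 0.3605 = 7.590 d
  layer 3 (fractured sandstone): t_3 = 13.0 × 0.05 / 0.3605 = 1.803 d
  layer 4 (coarse sand): t_4 = 6.59 × 0.28 / 0.3605 = 5.119 d
Total t = Σ t_i = 14.93 days.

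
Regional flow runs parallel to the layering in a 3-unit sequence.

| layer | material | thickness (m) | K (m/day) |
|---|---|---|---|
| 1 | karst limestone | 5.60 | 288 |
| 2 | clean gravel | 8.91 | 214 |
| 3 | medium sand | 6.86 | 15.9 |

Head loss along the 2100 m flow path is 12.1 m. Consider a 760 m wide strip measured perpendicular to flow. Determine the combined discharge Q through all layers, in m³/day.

15900

Flow is parallel to layering, so each bed carries its own Darcy discharge and the transmissivities add.
Σ(K_i·b_i) = 288×5.60 + 214×8.91 + 15.9×6.86 = 3629 m²/day.
Hydraulic gradient i = Δh / L = 12.1 / 2100 = 0.005762.
Q = Σ(K_i·b_i) · W · i = 3629 × 760 × 0.005762 = 15890 m³/day.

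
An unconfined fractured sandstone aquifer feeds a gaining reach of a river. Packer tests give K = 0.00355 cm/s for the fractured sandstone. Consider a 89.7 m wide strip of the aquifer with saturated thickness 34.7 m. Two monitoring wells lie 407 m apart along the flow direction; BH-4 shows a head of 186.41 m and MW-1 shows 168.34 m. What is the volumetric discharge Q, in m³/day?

424

Convert K: 0.00355 cm/s × 864 = 3.067 m/day.
Cross-sectional area A = 89.7 × 34.7 = 3113 m².
Hydraulic gradient i = (186.41 − 168.34) / 407 = 18.07 / 407 = 0.04440.
Darcy's law: Q = K · A · i = 3.067 × 3113 × 0.04440 = 423.9 m³/day.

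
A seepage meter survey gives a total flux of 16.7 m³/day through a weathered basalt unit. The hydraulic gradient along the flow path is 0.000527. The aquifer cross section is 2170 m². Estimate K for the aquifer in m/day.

Hydraulic gradient i = 0.000527.
From Q = K·A·i, K = Q / (A·i) = 16.7 / (2170 × 0.0005270) = 14.60 m/day.

14.6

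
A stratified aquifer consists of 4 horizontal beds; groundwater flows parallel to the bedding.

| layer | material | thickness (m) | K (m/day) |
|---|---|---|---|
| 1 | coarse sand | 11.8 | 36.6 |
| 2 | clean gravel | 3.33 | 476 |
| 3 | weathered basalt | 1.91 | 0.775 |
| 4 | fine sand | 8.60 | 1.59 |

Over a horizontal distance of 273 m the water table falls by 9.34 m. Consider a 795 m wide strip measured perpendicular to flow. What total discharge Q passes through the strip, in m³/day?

55300

Flow is parallel to layering, so each bed carries its own Darcy discharge and the transmissivities add.
Σ(K_i·b_i) = 36.6×11.8 + 476×3.33 + 0.775×1.91 + 1.59×8.60 = 2032 m²/day.
Hydraulic gradient i = Δh / L = 9.34 / 273 = 0.03421.
Q = Σ(K_i·b_i) · W · i = 2032 × 795 × 0.03421 = 55271 m³/day.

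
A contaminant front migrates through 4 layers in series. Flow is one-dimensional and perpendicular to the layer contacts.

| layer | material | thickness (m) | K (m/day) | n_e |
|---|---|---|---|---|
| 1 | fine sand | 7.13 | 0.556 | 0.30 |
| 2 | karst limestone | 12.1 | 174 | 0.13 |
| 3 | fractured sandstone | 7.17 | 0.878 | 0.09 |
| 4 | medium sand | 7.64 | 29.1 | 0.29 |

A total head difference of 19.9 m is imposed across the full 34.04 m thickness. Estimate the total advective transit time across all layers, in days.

With flow normal to the layers, continuity requires the same specific discharge q through every layer.
Σ(b_i/K_i) = 7.13/0.556 + 12.1/174 + 7.17/0.878 + 7.64/29.1 = 21.32 d.
q = Δh / Σ(b_i/K_i) = 19.9 / 21.32 = 0.9333 m/day.
In each layer the seepage velocity is v_i = q/n_i, so the layer transit time is t_i = b_i·n_i / q:
  layer 1 (fine sand): t_1 = 7.13 × 0.30 / 0.9333 = 2.292 d
  layer 2 (karst limestone): t_2 = 12.1 × 0.13 / 0.9333 = 1.685 d
  layer 3 (fractured sandstone): t_3 = 7.17 × 0.09 / 0.9333 = 0.6914 d
  layer 4 (medium sand): t_4 = 7.64 × 0.29 / 0.9333 = 2.374 d
Total t = Σ t_i = 7.043 days.

7.04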